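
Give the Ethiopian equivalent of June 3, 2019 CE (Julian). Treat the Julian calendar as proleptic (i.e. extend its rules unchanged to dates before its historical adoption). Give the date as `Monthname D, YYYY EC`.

Both dates share Julian Day Number 2458651; in the Ethiopian calendar that is 9 Sene 2011 EC.

Sene 9, 2011 EC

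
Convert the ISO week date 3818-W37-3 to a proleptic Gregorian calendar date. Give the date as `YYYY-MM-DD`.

ISO week 1 of 3818 is the week containing the first Thursday of 3818.
Week 37, day 3 (Wednesday) lands on 3818-09-09.

3818-09-09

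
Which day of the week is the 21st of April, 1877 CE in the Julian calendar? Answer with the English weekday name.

Thursday

In the Gregorian calendar this is 3 May 1877 (JDN 2406743).
Since JDN mod 7 = 3 (0 = Monday), the day is Thursday.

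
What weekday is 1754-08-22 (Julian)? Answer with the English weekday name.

Monday

Equivalently 2 September 1754 Gregorian, JDN 2361940.
2361940 ≡ 0 (mod 7); counting from Monday = 0 gives Monday.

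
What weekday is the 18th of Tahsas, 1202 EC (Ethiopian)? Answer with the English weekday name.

Equivalently 21 December 1209 Gregorian, JDN 2162993.
2162993 ≡ 0 (mod 7); counting from Monday = 0 gives Monday.

Monday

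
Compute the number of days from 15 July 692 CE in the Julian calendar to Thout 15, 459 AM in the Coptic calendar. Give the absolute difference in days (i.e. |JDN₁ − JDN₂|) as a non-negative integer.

First date → JDN 1974007; second date → JDN 1992328.
The interval is |1974007 − 1992328| = 18321 days.

18321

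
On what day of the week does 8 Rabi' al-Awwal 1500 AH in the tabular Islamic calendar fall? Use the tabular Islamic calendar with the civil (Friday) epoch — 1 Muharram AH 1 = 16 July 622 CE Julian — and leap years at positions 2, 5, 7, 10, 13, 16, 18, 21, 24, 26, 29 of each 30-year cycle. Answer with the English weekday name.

Tuesday

This is JDN 2479702 (2 February 2077 Gregorian).
2479702 ≡ 1 (mod 7); counting from Monday = 0 gives Tuesday.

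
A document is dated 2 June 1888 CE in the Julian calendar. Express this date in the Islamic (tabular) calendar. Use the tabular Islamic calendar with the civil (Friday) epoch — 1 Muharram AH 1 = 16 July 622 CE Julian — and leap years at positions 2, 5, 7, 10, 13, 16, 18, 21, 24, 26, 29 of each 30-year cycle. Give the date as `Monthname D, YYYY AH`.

Shawwal 4, 1305 AH

Both dates share Julian Day Number 2410803; in the tabular Islamic calendar that is 4 Shawwal 1305 AH.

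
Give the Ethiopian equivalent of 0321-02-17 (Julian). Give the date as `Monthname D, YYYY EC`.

Yekatit 23, 313 EC

Julian Day Number of the source date = 1838351.
Converting JDN 1838351 to the Ethiopian calendar gives 23 Yekatit 313 EC.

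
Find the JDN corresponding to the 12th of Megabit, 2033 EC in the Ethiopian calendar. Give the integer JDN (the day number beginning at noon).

2466600

Equivalently 21 March 2041 (Gregorian).
JDN 2400001 is 17 November 1858 CE (Gregorian), MJD 0; the target day is +66599 days from there, so JDN = 2466600.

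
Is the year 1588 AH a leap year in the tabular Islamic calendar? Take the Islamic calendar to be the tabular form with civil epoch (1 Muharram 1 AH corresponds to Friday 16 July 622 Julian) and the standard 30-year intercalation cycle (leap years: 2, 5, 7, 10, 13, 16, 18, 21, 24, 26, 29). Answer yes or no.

no

Year 1588 AH is year 28 of its 30-year cycle; leap positions are 2, 5, 7, 10, 13, 16, 18, 21, 24, 26, 29, so it is a common year (354 days).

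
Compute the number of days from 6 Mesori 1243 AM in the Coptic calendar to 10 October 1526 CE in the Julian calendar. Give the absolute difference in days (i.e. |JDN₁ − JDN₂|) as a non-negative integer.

First date → JDN 2279005; second date → JDN 2278712.
The interval is |2279005 − 2278712| = 293 days.

293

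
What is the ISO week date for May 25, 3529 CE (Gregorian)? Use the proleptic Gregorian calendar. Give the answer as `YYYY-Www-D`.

The weekday is Saturday (ISO weekday 6).
That Saturday belongs to ISO week 21 of ISO year 3529.

3529-W21-6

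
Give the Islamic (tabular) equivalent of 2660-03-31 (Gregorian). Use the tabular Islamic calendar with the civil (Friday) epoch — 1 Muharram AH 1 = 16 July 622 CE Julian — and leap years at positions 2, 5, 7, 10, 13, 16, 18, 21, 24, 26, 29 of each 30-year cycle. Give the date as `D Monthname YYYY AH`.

Both dates share Julian Day Number 2692695; in the tabular Islamic calendar that is 27 Rabi' al-Awwal 2101 AH.

27 Rabi' al-Awwal 2101 AH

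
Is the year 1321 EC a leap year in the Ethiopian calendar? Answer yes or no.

1321 mod 4 = 1; in the Ethiopian calendar a year is leap when year mod 4 = 3, so it is a common year.

no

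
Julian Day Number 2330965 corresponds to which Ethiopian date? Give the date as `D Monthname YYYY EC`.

5 Hidar 1662 EC

JDN 2330965 is 11 November 1669 in the Gregorian calendar.
In the Ethiopian calendar that day is 5 Hidar 1662 EC.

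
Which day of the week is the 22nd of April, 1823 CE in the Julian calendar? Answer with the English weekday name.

Sunday

This is JDN 2387020 (4 May 1823 Gregorian).
2387020 ≡ 6 (mod 7); counting from Monday = 0 gives Sunday.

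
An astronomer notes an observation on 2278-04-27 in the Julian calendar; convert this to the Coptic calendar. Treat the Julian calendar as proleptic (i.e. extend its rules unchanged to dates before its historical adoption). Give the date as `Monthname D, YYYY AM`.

The source date corresponds to 12 May 2278 in the Gregorian calendar (JDN 2553214).
That day falls on 2 Pashons 1994 AM in the Coptic calendar.

Pashons 2, 1994 AM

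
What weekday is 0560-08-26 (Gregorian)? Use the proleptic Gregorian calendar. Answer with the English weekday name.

Tuesday

JDN 1925834 mod 7 = 1, and JDN 0 was a Monday, so this is a Tuesday.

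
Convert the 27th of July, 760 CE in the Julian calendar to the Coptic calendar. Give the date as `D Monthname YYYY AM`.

The source date corresponds to 31 July 760 in the proleptic Gregorian calendar (JDN 1998856).
That day falls on 3 Mesori 476 AM in the Coptic calendar.

3 Mesori 476 AM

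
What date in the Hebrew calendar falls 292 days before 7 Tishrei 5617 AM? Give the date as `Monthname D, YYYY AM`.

The starting date is JDN 2399229; 2399229 − 292 = 2398937.
JDN 2398937 corresponds to Tevet 10, 5616 AM.

Tevet 10, 5616 AM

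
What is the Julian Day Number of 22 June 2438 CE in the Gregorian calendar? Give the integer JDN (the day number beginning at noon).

JDN 2299161 is 15 October 1582 CE (Gregorian); the target day is +312533 days from there, so JDN = 2611694.

2611694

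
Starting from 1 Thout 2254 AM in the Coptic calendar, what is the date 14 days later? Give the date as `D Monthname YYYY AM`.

15 Thout 2254 AM

Counting 14 days forward from JDN 2647938 reaches JDN 2647952, which is 15 Thout 2254 AM.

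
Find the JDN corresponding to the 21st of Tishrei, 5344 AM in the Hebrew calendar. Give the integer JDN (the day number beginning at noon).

2299518

Equivalently 7 October 1583 (Gregorian).
JDN 2451545 is 1 January 2000 CE (Gregorian); the target day is −152027 days from there, so JDN = 2299518.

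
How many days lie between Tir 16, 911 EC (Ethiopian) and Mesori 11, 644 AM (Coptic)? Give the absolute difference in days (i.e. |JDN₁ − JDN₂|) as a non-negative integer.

JDN of the first date = 2056733.
JDN of the second date = 2060226.
|2060226 − 2056733| = 3493.

3493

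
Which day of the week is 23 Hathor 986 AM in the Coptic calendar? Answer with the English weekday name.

In the proleptic Gregorian calendar this is 26 November 1269 (JDN 2184883).
JDN 2184883 mod 7 = 1, and JDN 0 was a Monday, so this is a Tuesday.

Tuesday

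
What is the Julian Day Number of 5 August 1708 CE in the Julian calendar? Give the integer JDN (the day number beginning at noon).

In the Gregorian calendar the same day is 16 August 1708.
JDN 2299161 is 15 October 1582 CE (Gregorian); the target day is +45961 days from there, so JDN = 2345122.

2345122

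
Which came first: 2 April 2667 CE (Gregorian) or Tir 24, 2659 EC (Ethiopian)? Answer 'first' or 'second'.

second

The two dates have Julian Day Numbers 2695253 and 2695198 respectively.
Since 2695198 < 2695253, the second date comes first.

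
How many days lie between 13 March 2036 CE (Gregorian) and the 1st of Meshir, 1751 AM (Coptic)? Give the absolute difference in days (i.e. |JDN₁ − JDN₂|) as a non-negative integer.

399

JDN of the first date = 2464766.
JDN of the second date = 2464367.
|2464367 − 2464766| = 399.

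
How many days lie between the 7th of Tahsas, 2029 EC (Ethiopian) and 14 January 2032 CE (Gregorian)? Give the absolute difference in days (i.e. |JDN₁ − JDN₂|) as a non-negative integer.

JDN of the first date = 2465044.
JDN of the second date = 2463246.
|2463246 − 2465044| = 1798.

1798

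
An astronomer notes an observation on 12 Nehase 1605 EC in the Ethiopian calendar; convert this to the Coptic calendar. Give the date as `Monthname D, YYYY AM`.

The source date corresponds to 15 August 1613 in the Gregorian calendar (JDN 2310423).
That day falls on 12 Mesori 1329 AM in the Coptic calendar.

Mesori 12, 1329 AM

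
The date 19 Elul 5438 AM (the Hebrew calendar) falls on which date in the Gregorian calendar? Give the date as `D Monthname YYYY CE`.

6 September 1678 CE

Both dates share Julian Day Number 2334186; in the Gregorian calendar that is 6 September 1678 CE.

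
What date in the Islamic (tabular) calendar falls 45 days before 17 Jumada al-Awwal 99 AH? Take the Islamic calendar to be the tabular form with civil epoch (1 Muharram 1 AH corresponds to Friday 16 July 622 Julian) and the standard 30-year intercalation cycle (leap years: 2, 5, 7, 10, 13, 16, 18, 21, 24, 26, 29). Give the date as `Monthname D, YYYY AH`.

The starting date is JDN 1983302; 1983302 − 45 = 1983257.
JDN 1983257 corresponds to Rabi' al-Thani 1, 99 AH.

Rabi' al-Thani 1, 99 AH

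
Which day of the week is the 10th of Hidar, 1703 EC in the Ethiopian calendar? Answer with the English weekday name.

Monday

Equivalently 17 November 1710 Gregorian, JDN 2345945.
2345945 ≡ 0 (mod 7); counting from Monday = 0 gives Monday.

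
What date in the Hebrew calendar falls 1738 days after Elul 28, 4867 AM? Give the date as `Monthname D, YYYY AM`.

Counting 1738 days forward from JDN 2125649 reaches JDN 2127387, which is Sivan 24, 4872 AM.

Sivan 24, 4872 AM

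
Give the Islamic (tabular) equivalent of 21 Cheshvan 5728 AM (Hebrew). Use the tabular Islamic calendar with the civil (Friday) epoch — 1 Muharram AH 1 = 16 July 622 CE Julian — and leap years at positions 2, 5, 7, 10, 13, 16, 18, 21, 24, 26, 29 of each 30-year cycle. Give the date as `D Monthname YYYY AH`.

Both dates share Julian Day Number 2439819; in the tabular Islamic calendar that is 21 Sha'ban 1387 AH.

21 Sha'ban 1387 AH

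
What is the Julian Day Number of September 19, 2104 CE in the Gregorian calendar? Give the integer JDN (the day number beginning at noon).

2489792

JDN 2299161 is 15 October 1582 CE (Gregorian); the target day is +190631 days from there, so JDN = 2489792.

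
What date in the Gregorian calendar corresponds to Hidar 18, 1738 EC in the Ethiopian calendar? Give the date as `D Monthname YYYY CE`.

Both dates share Julian Day Number 2358737; in the Gregorian calendar that is 25 November 1745 CE.

25 November 1745 CE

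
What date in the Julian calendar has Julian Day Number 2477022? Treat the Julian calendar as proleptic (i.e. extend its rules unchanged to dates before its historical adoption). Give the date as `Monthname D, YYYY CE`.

September 19, 2069 CE

The Gregorian equivalent of JDN 2477022 is 2 October 2069.
In the Julian calendar that day is September 19, 2069 CE.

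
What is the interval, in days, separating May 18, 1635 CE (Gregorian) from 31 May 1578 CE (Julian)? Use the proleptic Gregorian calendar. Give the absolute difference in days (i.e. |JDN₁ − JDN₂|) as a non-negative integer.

20796

First date → JDN 2318369; second date → JDN 2297573.
The interval is |2318369 − 2297573| = 20796 days.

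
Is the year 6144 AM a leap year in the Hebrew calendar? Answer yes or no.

no

Hebrew year 6144 is year 7 of its 19-year Metonic cycle; leap years are at positions 3, 6, 8, 11, 14, 17, 19, so it is a common year (12 months).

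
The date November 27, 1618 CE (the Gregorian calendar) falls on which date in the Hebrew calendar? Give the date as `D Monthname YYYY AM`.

10 Kislev 5379 AM

Both dates share Julian Day Number 2312353; in the Hebrew calendar that is 10 Kislev 5379 AM.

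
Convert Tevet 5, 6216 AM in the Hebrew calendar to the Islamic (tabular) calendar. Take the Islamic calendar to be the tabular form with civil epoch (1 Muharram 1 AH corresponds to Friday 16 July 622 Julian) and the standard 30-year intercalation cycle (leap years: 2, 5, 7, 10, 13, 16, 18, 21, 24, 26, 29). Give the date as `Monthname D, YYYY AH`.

Ramadan 4, 1890 AH

Julian Day Number of the source date = 2618078.
Converting JDN 2618078 to the tabular Islamic calendar gives 4 Ramadan 1890 AH.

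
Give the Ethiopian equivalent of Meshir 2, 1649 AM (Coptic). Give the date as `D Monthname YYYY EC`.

2 Yekatit 1925 EC

The source date corresponds to 9 February 1933 in the Gregorian calendar (JDN 2427113).
That day falls on 2 Yekatit 1925 EC in the Ethiopian calendar.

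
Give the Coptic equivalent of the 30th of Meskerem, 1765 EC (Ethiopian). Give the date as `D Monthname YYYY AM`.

Julian Day Number of the source date = 2368551.
Converting JDN 2368551 to the Coptic calendar gives 30 Thout 1489 AM.

30 Thout 1489 AM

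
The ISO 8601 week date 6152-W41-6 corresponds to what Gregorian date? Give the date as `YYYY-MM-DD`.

6152-10-14

ISO week 1 of 6152 is the week containing the first Thursday of 6152.
Week 41, day 6 (Saturday) lands on 6152-10-14.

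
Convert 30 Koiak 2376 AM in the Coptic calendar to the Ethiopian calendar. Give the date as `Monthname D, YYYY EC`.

Tahsas 30, 2652 EC

Julian Day Number of the source date = 2692618.
Converting JDN 2692618 to the Ethiopian calendar gives 30 Tahsas 2652 EC.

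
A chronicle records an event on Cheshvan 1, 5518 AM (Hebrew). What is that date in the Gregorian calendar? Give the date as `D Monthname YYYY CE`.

Julian Day Number of the source date = 2363079.
Converting JDN 2363079 to the Gregorian calendar gives 15 October 1757 CE.

15 October 1757 CE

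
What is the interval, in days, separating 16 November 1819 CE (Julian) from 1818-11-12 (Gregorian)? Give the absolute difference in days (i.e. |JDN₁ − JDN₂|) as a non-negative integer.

381

JDN of the first date = 2385767.
JDN of the second date = 2385386.
|2385386 − 2385767| = 381.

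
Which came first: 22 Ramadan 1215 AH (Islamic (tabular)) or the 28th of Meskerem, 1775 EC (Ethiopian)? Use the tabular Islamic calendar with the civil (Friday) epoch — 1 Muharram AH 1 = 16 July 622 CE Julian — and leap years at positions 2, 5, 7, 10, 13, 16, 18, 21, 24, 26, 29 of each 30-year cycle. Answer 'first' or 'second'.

second

First date → JDN 2378898; second date → JDN 2372201.
JDN 2372201 < JDN 2378898, so the second date is earlier.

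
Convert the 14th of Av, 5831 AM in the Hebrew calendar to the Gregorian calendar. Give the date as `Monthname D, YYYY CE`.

Both dates share Julian Day Number 2477698; in the Gregorian calendar that is 9 August 2071 CE.

August 9, 2071 CE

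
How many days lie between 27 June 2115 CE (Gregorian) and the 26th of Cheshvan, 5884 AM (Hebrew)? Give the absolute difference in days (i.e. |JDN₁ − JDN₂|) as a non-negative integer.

3063

JDN of the first date = 2493725.
JDN of the second date = 2496788.
|2496788 − 2493725| = 3063.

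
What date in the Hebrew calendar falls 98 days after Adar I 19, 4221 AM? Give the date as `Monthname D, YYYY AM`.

The starting date is JDN 1889484; 1889484 + 98 = 1889582.
JDN 1889582 corresponds to Iyar 28, 4221 AM.

Iyar 28, 4221 AM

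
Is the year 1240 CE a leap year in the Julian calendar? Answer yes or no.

1240 mod 4 = 0, so it is a leap year in the Julian calendar.

yes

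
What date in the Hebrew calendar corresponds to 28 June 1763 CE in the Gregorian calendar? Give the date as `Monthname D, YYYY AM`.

Tammuz 17, 5523 AM

Julian Day Number of the source date = 2365161.
Converting JDN 2365161 to the Hebrew calendar gives 17 Tammuz 5523 AM.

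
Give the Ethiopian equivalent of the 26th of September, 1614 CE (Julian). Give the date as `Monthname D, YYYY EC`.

Julian Day Number of the source date = 2310840.
Converting JDN 2310840 to the Ethiopian calendar gives 29 Meskerem 1607 EC.

Meskerem 29, 1607 EC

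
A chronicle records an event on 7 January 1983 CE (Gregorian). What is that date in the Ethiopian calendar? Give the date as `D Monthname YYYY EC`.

29 Tahsas 1975 EC

Both dates share Julian Day Number 2445342; in the Ethiopian calendar that is 29 Tahsas 1975 EC.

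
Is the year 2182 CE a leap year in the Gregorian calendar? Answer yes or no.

2182 is not divisible by 4, so it is a common year.

no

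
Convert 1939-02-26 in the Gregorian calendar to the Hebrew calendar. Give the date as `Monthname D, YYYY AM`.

Both dates share Julian Day Number 2429321; in the Hebrew calendar that is 7 Adar 5699 AM.

Adar 7, 5699 AM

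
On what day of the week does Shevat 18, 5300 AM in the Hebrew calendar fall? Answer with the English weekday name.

Equivalently 6 February 1540 Gregorian, JDN 2283569.
JDN 2283569 mod 7 = 1, and JDN 0 was a Monday, so this is a Tuesday.

Tuesday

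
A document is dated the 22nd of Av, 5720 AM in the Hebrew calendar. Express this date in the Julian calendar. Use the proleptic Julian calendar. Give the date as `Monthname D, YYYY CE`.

Both dates share Julian Day Number 2437162; in the Julian calendar that is 2 August 1960 CE.

August 2, 1960 CE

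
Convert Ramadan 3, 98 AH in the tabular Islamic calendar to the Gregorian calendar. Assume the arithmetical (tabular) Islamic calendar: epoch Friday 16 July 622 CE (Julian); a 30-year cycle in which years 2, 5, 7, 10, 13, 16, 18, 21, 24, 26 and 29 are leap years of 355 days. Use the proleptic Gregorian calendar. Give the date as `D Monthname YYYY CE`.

24 April 717 CE

Both dates share Julian Day Number 1983052; in the Gregorian calendar that is 24 April 717 CE.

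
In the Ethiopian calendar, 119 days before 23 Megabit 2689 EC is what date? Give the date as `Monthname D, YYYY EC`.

Hidar 24, 2689 EC

The starting date is JDN 2706215; 2706215 − 119 = 2706096.
JDN 2706096 corresponds to Hidar 24, 2689 EC.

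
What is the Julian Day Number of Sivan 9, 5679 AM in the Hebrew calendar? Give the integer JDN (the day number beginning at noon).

Equivalently 7 June 1919 (Gregorian).
JDN 2299161 is 15 October 1582 CE (Gregorian); the target day is +122956 days from there, so JDN = 2422117.

2422117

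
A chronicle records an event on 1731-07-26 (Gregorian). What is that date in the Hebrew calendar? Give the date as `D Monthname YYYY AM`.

Julian Day Number of the source date = 2353501.
Converting JDN 2353501 to the Hebrew calendar gives 22 Tammuz 5491 AM.

22 Tammuz 5491 AM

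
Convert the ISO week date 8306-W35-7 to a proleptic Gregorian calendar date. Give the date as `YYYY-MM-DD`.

ISO week 1 of 8306 is the week containing the first Thursday of 8306.
Week 35, day 7 (Sunday) lands on 8306-09-02.

8306-09-02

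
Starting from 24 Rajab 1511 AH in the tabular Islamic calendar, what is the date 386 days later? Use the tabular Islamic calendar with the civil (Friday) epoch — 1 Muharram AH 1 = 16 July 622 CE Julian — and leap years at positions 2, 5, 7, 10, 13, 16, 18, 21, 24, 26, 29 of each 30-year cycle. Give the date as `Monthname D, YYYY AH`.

Sha'ban 26, 1512 AH

Counting 386 days forward from JDN 2483734 reaches JDN 2484120, which is Sha'ban 26, 1512 AH.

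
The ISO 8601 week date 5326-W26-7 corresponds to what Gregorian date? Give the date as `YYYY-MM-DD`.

5326-06-30

ISO week 1 of 5326 is the week containing the first Thursday of 5326.
Week 26, day 7 (Sunday) lands on 5326-06-30.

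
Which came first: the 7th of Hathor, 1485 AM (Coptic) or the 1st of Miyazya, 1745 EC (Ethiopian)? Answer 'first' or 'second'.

Converting both to JDN: 2367127 vs 2361427; the smaller is the second.

second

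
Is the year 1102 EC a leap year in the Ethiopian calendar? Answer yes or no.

1102 mod 4 = 2; in the Ethiopian calendar a year is leap when year mod 4 = 3, so it is a common year.

no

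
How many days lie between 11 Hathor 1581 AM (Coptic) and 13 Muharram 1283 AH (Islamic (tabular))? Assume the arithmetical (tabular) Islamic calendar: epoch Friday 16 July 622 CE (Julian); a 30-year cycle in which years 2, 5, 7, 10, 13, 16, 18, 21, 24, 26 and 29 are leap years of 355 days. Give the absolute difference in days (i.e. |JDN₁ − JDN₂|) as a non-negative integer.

555

JDN of the first date = 2402195.
JDN of the second date = 2402750.
|2402750 − 2402195| = 555.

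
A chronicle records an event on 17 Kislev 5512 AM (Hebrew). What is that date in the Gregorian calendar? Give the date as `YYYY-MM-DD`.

Julian Day Number of the source date = 2360938.
Converting JDN 2360938 to the Gregorian calendar gives 5 December 1751 CE.

1751-12-05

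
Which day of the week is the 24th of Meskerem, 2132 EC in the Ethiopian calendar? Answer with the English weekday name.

In the Gregorian calendar this is 6 October 2139 (JDN 2502592).
2502592 ≡ 1 (mod 7); counting from Monday = 0 gives Tuesday.

Tuesday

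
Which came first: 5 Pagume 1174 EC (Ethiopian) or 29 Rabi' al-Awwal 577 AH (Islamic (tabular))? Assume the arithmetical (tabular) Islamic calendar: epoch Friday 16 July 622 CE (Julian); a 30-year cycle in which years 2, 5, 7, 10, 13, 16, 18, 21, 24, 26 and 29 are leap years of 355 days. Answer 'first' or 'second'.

The two dates have Julian Day Numbers 2153023 and 2152642 respectively.
Since 2152642 < 2153023, the second date comes first.

second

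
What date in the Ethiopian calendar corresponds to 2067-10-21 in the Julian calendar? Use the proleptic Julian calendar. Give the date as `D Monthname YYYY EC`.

23 Tikimt 2060 EC

Both dates share Julian Day Number 2476323; in the Ethiopian calendar that is 23 Tikimt 2060 EC.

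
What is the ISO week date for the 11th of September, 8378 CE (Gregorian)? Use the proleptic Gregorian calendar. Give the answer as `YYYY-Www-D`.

8378-W37-1

The weekday is Monday (ISO weekday 1).
That Monday belongs to ISO week 37 of ISO year 8378.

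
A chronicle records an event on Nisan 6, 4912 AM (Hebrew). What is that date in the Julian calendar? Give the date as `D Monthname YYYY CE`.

Both dates share Julian Day Number 2141898; in the Julian calendar that is 13 March 1152 CE.

13 March 1152 CE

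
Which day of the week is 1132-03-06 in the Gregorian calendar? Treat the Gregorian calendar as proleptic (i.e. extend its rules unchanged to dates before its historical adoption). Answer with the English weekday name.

Sunday

JDN 2134579 mod 7 = 6, and JDN 0 was a Monday, so this is a Sunday.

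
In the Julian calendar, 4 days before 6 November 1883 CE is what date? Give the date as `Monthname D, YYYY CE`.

The starting date is JDN 2409133; 2409133 − 4 = 2409129.
JDN 2409129 corresponds to November 2, 1883 CE.

November 2, 1883 CE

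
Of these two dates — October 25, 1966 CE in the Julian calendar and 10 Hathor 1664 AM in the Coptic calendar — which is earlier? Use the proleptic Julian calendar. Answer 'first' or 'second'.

second

The two dates have Julian Day Numbers 2439437 and 2432510 respectively.
Since 2432510 < 2439437, the second date comes first.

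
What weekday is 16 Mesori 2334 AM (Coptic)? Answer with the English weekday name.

This is JDN 2677503 (27 August 2618 Gregorian).
JDN 2677503 mod 7 = 3, and JDN 0 was a Monday, so this is a Thursday.

Thursday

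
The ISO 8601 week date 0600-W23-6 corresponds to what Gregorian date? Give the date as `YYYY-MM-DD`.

ISO week 1 of 600 is the week containing the first Thursday of 600.
Week 23, day 6 (Saturday) lands on 0600-06-07.

0600-06-07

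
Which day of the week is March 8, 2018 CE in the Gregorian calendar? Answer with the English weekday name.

Thursday

2458186 ≡ 3 (mod 7); counting from Monday = 0 gives Thursday.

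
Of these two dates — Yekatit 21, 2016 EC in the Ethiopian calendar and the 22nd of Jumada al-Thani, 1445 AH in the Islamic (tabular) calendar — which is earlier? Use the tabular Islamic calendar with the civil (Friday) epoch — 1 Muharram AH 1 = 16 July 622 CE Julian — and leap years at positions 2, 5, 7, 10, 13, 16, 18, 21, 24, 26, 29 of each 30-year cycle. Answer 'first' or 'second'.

Converting both to JDN: 2460370 vs 2460314; the smaller is the second.

second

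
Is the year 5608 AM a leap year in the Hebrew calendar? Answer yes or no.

yes

Hebrew year 5608 is year 3 of its 19-year Metonic cycle; leap years are at positions 3, 6, 8, 11, 14, 17, 19, so it is a leap year (13 months).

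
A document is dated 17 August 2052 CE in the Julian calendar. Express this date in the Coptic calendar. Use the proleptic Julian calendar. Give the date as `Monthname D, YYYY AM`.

Both dates share Julian Day Number 2470780; in the Coptic calendar that is 24 Mesori 1768 AM.

Mesori 24, 1768 AM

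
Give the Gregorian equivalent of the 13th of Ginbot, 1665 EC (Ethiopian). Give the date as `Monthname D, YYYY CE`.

Both dates share Julian Day Number 2332249; in the Gregorian calendar that is 18 May 1673 CE.

May 18, 1673 CE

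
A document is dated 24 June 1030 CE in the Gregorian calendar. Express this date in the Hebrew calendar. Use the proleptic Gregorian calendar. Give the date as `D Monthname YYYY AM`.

15 Tammuz 4790 AM

Both dates share Julian Day Number 2097434; in the Hebrew calendar that is 15 Tammuz 4790 AM.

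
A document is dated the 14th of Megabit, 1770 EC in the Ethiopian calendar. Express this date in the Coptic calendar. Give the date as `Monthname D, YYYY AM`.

Both dates share Julian Day Number 2370541; in the Coptic calendar that is 14 Paremhat 1494 AM.

Paremhat 14, 1494 AM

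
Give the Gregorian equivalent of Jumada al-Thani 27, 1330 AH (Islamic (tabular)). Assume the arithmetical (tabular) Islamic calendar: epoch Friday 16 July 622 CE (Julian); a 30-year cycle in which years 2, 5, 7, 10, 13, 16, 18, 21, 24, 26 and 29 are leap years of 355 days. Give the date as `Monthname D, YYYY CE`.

June 13, 1912 CE

Both dates share Julian Day Number 2419567; in the Gregorian calendar that is 13 June 1912 CE.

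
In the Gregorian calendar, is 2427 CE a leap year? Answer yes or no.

no

2427 is not divisible by 4, so it is a common year.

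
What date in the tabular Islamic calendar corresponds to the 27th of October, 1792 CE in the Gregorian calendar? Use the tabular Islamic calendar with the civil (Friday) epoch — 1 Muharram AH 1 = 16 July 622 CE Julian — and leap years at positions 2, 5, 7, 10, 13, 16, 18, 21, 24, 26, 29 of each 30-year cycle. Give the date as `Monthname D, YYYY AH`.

Rabi' al-Awwal 11, 1207 AH

Both dates share Julian Day Number 2375875; in the tabular Islamic calendar that is 11 Rabi' al-Awwal 1207 AH.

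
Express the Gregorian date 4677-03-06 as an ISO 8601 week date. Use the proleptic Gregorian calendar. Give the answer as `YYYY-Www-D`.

The weekday is Tuesday (ISO weekday 2).
That Tuesday belongs to ISO week 10 of ISO year 4677.

4677-W10-2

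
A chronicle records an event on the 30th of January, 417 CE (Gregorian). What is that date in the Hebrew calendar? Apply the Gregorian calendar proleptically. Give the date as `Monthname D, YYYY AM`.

Julian Day Number of the source date = 1873396.
Converting JDN 1873396 to the Hebrew calendar gives 24 Shevat 4177 AM.

Shevat 24, 4177 AM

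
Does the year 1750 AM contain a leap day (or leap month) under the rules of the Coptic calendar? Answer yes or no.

1750 mod 4 = 2; in the Coptic calendar a year is leap when year mod 4 = 3, so it is a common year.

no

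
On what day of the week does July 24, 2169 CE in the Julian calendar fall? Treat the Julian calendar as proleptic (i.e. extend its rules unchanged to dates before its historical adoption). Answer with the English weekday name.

Monday

Equivalently 7 August 2169 Gregorian, JDN 2513490.
JDN 2513490 mod 7 = 0, and JDN 0 was a Monday, so this is a Monday.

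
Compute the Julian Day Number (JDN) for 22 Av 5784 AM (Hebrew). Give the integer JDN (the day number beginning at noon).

In the Gregorian calendar the same day is 26 August 2024.
JDN 2299161 is 15 October 1582 CE (Gregorian); the target day is +161388 days from there, so JDN = 2460549.

2460549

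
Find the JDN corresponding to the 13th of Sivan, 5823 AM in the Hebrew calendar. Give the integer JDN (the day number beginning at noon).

2474716

Equivalently 10 June 2063 (Gregorian).
JDN 2299161 is 15 October 1582 CE (Gregorian); the target day is +175555 days from there, so JDN = 2474716.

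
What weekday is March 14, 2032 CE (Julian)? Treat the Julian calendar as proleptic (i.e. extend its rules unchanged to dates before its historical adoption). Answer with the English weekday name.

Equivalently 27 March 2032 Gregorian, JDN 2463319.
2463319 ≡ 5 (mod 7); counting from Monday = 0 gives Saturday.

Saturday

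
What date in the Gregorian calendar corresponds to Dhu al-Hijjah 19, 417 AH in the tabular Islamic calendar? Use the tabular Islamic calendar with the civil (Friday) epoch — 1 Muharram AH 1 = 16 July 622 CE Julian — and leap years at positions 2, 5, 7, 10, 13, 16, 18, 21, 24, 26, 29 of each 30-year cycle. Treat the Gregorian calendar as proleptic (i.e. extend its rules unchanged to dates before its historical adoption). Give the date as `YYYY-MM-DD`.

1027-02-06

Julian Day Number of the source date = 2096200.
Converting JDN 2096200 to the Gregorian calendar gives 6 February 1027 CE.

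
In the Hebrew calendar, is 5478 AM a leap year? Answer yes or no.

Hebrew year 5478 is year 6 of its 19-year Metonic cycle; leap years are at positions 3, 6, 8, 11, 14, 17, 19, so it is a leap year (13 months).

yes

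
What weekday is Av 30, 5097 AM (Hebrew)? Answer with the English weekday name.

Tuesday

Equivalently 6 August 1337 Gregorian, JDN 2209607.
Since JDN mod 7 = 1 (0 = Monday), the day is Tuesday.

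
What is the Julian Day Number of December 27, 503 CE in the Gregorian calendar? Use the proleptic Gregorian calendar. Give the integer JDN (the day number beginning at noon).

1905137

JDN 2299161 is 15 October 1582 CE (Gregorian); the target day is −394024 days from there, so JDN = 1905137.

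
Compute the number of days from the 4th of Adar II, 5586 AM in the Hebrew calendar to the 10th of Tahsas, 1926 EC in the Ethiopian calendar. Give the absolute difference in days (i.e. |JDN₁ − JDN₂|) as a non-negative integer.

JDN of the first date = 2388064.
JDN of the second date = 2427426.
|2427426 − 2388064| = 39362.

39362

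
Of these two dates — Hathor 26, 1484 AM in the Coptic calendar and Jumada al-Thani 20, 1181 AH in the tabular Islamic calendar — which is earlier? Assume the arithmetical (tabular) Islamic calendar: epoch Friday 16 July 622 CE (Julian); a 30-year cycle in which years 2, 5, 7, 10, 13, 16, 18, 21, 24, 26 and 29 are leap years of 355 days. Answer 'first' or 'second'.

second

The two dates have Julian Day Numbers 2366781 and 2366760 respectively.
Since 2366760 < 2366781, the second date comes first.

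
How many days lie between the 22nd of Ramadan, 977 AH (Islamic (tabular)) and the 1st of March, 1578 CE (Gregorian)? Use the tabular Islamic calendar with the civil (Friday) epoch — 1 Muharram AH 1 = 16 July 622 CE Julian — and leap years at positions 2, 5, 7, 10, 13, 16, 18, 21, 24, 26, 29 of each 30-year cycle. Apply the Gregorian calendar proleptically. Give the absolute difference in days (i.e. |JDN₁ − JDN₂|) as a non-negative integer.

First date → JDN 2294559; second date → JDN 2297472.
The interval is |2294559 − 2297472| = 2913 days.

2913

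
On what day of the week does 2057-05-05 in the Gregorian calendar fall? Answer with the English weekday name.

Saturday

2472489 ≡ 5 (mod 7); counting from Monday = 0 gives Saturday.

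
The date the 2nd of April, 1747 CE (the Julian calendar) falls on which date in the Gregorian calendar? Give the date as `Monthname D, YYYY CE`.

April 13, 1747 CE

The Julian–Gregorian offset here is 11 days (Julian trailing).
2 April 1747 Julian + 11 days → 13 April 1747 Gregorian.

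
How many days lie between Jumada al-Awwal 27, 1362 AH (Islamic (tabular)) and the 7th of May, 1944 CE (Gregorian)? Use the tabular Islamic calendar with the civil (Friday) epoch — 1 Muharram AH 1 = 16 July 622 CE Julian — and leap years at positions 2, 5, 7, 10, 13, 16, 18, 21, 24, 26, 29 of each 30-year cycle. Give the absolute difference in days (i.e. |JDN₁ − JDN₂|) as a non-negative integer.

341

First date → JDN 2430877; second date → JDN 2431218.
The interval is |2430877 − 2431218| = 341 days.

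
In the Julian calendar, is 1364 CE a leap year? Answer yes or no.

1364 mod 4 = 0, so it is a leap year in the Julian calendar.

yes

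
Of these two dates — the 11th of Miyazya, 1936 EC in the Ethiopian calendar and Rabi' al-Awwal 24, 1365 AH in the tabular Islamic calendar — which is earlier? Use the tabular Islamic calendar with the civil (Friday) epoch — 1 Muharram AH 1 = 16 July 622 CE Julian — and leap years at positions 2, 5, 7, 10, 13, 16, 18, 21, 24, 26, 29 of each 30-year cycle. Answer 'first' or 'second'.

first

First date → JDN 2431200; second date → JDN 2431878.
JDN 2431200 < JDN 2431878, so the first date is earlier.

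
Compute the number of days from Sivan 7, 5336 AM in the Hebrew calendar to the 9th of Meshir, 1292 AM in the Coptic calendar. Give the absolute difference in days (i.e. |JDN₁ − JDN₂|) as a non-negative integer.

JDN of the first date = 2296817.
JDN of the second date = 2296726.
|2296726 − 2296817| = 91.

91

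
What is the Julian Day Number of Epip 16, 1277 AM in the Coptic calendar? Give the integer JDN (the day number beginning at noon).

2291404

Equivalently 20 July 1561 (proleptic Gregorian).
JDN 2299161 is 15 October 1582 CE (Gregorian); the target day is −7757 days from there, so JDN = 2291404.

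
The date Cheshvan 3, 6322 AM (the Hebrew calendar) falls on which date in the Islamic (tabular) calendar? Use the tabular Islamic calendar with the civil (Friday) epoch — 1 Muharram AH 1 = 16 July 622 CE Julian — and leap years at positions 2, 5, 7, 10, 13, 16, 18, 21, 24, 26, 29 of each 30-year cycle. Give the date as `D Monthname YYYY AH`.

Julian Day Number of the source date = 2656733.
Converting JDN 2656733 to the tabular Islamic calendar gives 3 Shawwal 1999 AH.

3 Shawwal 1999 AH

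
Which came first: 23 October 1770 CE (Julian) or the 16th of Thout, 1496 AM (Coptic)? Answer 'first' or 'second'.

first

The two dates have Julian Day Numbers 2367846 and 2371094 respectively.
Since 2367846 < 2371094, the first date comes first.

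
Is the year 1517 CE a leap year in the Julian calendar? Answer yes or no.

1517 mod 4 = 1, so it is a common year in the Julian calendar.

no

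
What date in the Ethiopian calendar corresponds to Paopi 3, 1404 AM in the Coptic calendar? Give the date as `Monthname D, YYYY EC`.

Tikimt 3, 1680 EC

Both dates share Julian Day Number 2337508; in the Ethiopian calendar that is 3 Tikimt 1680 EC.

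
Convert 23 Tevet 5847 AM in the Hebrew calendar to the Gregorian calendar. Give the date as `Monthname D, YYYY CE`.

Julian Day Number of the source date = 2483318.
Converting JDN 2483318 to the Gregorian calendar gives 28 December 2086 CE.

December 28, 2086 CE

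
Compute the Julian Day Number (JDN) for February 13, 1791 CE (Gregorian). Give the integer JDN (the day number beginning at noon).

2375253

JDN 2299161 is 15 October 1582 CE (Gregorian); the target day is +76092 days from there, so JDN = 2375253.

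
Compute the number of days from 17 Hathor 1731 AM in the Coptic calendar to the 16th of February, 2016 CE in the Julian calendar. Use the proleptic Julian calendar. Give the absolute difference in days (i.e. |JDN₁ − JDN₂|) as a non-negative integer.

JDN of the first date = 2456988.
JDN of the second date = 2457448.
|2457448 − 2456988| = 460.

460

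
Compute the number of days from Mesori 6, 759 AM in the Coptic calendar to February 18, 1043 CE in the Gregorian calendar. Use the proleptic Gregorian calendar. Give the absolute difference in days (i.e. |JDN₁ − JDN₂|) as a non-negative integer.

168

JDN of the first date = 2102224.
JDN of the second date = 2102056.
|2102056 − 2102224| = 168.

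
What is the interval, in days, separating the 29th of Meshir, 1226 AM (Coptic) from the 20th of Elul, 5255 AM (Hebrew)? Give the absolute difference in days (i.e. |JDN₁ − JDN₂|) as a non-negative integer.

5281

JDN of the first date = 2272639.
JDN of the second date = 2267358.
|2267358 − 2272639| = 5281.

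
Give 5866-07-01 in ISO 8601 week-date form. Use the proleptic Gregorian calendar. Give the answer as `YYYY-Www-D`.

The weekday is Sunday (ISO weekday 7).
That Sunday belongs to ISO week 26 of ISO year 5866.

5866-W26-7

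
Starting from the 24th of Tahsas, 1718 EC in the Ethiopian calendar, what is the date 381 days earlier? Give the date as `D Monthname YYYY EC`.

Counting 381 days back from JDN 2351468 reaches JDN 2351087, which is 8 Tahsas 1717 EC.

8 Tahsas 1717 EC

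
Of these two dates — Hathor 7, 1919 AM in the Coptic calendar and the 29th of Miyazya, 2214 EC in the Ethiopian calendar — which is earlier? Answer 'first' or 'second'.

first

The two dates have Julian Day Numbers 2525645 and 2532757 respectively.
Since 2525645 < 2532757, the first date comes first.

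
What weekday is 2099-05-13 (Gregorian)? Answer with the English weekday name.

2487837 ≡ 2 (mod 7); counting from Monday = 0 gives Wednesday.

Wednesday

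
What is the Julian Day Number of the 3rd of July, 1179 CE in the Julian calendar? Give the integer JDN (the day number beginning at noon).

Equivalently 10 July 1179 (proleptic Gregorian).
JDN 2299161 is 15 October 1582 CE (Gregorian); the target day is −147290 days from there, so JDN = 2151871.

2151871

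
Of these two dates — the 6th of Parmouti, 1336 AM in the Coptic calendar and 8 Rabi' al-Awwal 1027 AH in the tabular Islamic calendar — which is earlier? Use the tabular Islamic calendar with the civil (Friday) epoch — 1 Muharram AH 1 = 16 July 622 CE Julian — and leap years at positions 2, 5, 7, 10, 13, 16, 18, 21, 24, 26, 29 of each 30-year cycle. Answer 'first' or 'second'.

The two dates have Julian Day Numbers 2312854 and 2312086 respectively.
Since 2312086 < 2312854, the second date comes first.

second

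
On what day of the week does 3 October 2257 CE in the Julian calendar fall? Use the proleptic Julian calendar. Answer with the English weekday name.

Sunday

In the Gregorian calendar this is 18 October 2257 (JDN 2545703).
Since JDN mod 7 = 6 (0 = Monday), the day is Sunday.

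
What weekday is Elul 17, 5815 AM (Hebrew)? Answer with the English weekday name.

Friday

Equivalently 10 September 2055 Gregorian, JDN 2471886.
Since JDN mod 7 = 4 (0 = Monday), the day is Friday.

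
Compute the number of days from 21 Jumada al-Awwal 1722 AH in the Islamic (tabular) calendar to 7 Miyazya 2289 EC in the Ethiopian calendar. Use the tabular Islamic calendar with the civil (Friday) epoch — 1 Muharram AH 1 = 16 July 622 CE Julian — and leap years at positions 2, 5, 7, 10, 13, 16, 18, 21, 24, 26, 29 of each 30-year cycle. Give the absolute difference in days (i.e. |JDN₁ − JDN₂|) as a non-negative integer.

1686

First date → JDN 2558443; second date → JDN 2560129.
The interval is |2558443 − 2560129| = 1686 days.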